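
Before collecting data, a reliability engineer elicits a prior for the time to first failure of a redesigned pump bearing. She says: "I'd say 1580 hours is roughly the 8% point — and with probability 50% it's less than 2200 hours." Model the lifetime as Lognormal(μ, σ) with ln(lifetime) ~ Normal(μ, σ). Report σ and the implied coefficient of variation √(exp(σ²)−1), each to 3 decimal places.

If T ~ Lognormal(μ,σ) then ln T ~ Normal(μ,σ), so the p-quantile of ln T is μ + z_p·σ.
ln(1580) = 7.365 and ln(2200) = 7.696; z_{0.08} = -1.405, z_{0.5} = 0.
σ = (7.696 − 7.365)/(0 − (-1.405)) = 0.236.
μ = 7.365 − (-1.405)·0.236 = 7.696.
CV = √(exp(σ²)−1) = √(exp(0.0555)−1) = 0.239.

σ ≈ 0.236, CV ≈ 0.239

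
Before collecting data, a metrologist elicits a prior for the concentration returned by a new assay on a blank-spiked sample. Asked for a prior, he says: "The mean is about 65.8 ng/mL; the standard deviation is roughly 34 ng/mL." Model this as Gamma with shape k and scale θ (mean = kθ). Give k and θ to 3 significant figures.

k ≈ 3.75, θ ≈ 17.6

For Gamma(k, scale θ): mean = kθ, variance = kθ², so CV = 1/√k.
CV = SD/mean = 34/65.8 = 0.5167, hence k = 1/CV² = 3.75.
Then θ = mean/k = 65.8/3.75 = 17.6.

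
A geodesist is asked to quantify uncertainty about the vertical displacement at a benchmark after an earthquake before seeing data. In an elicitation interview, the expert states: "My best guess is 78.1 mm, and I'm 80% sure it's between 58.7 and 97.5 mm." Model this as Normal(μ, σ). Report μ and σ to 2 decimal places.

μ = 78.10, σ = 15.14

A symmetric 80% interval runs μ ± z·σ with z = 1.282.
Half-width = 19.4, so σ = 19.4/1.282 = 15.14.
μ is the stated best guess, 78.10.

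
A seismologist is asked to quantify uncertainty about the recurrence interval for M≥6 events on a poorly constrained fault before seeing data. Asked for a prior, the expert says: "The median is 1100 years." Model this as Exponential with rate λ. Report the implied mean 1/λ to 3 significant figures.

mean ≈ 1590 years

Exponential median = ln 2 / λ, so λ = ln 2 / 1100.0 = 0.00063.
Mean = 1/λ = 1590 years.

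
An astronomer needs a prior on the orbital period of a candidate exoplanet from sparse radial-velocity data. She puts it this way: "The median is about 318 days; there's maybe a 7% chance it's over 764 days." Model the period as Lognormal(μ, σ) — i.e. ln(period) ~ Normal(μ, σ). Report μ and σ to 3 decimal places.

If T ~ Lognormal(μ,σ) then ln T ~ Normal(μ,σ), so the p-quantile of ln T is μ + z_p·σ.
ln(318) = 5.762 and ln(764) = 6.639; z_{0.5} = 0, z_{0.93} = 1.476.
σ = (6.639 − 5.762)/(1.476 − (0)) = 0.594.
μ = 5.762 − (0)·0.594 = 5.762.

μ ≈ 5.762, σ ≈ 0.594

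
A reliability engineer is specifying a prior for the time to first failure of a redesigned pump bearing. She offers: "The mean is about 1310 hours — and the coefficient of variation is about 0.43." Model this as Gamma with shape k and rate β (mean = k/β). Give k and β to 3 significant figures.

For Gamma(k, rate β): mean = k/β, variance = k/β², so CV = 1/√k.
CV = 0.43, hence k = 1/CV² = 5.41.
Then β = k/mean = 5.41/1310 = 0.00413.

k ≈ 5.41, β ≈ 0.00413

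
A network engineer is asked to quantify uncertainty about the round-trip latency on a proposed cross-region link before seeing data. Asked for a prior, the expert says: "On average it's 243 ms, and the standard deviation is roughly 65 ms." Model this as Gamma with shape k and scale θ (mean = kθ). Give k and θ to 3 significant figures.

For Gamma(k, scale θ): mean = kθ, variance = kθ², so CV = 1/√k.
CV = SD/mean = 65/243 = 0.2675, hence k = 1/CV² = 14.
Then θ = mean/k = 243/14 = 17.4.

k ≈ 14, θ ≈ 17.4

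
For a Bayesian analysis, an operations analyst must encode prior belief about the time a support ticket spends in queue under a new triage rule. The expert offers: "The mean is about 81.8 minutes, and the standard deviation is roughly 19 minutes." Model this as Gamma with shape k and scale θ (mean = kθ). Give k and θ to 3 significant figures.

k ≈ 18.5, θ ≈ 4.41

For Gamma(k, scale θ): mean = kθ, variance = kθ², so CV = 1/√k.
CV = SD/mean = 19/81.8 = 0.2323, hence k = 1/CV² = 18.5.
Then θ = mean/k = 81.8/18.5 = 4.41.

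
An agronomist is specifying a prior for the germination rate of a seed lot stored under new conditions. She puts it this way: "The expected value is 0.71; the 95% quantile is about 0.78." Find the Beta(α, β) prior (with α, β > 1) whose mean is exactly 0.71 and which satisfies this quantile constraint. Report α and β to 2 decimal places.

α ≈ 74.97, β ≈ 30.62

With mean 0.71 fixed, write α = 0.71s, β = 0.29s where s = α+β.
Need P(θ < 0.78) = 0.95 under Beta(0.71s, 0.29s). Normal approximation: (q−m)/√(m(1−m)/s) ≈ z_{0.95} = 1.64, so s ≈ 0.71·0.29·(1.64)²/(0.78−0.71)² = 113.7.
At s = 113.7: P(θ<0.78) ≈ 0.956. Adjusting to match 0.95 gives s ≈ 105.59.
So α = 0.71·105.59 ≈ 74.97, β = 0.29·105.59 ≈ 30.62.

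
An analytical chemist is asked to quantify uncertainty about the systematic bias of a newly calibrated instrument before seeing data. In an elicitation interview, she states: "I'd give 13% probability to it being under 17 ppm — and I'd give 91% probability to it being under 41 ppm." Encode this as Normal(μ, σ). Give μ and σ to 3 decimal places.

μ = 27.957, σ = 9.728

For Normal(μ,σ), the p-quantile is μ + z_p·σ. Here z_{0.13} = -1.126, z_{0.91} = 1.341.
So 17 = μ − 1.126σ and 41 = μ + 1.341σ.
Subtracting: σ = (41 − 17)/(1.341 − (-1.126)) = 9.728.
Then μ = 17 − (-1.126)·9.728 = 27.957.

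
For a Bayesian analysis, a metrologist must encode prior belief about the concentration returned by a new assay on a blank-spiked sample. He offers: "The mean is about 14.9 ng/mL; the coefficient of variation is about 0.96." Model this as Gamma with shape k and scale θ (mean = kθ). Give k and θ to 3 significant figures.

For Gamma(k, scale θ): mean = kθ, variance = kθ², so CV = 1/√k.
CV = 0.96, hence k = 1/CV² = 1.09.
Then θ = mean/k = 14.9/1.09 = 13.7.

k ≈ 1.09, θ ≈ 13.7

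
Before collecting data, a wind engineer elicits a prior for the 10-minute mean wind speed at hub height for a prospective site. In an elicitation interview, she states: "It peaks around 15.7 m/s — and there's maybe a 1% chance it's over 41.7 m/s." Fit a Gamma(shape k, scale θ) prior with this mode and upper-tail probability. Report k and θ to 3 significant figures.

Gamma(k,θ) with k>1 has mode (k−1)θ, so θ = 15.7/(k−1).
Need P(X < 41.7) = 0.99 with θ tied to k this way. Start at k = 2, θ = 15.7: P(X<41.7) ≈ 0.743.
Too low — raise k to concentrate. Iterating converges to k ≈ 5.85.
Then θ = 15.7/(5.85−1) ≈ 3.23.

k ≈ 5.85, θ ≈ 3.23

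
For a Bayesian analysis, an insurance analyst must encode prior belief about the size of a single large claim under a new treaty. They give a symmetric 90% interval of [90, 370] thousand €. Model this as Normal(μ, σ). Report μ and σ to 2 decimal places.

μ = 230.00, σ = 85.11

A symmetric 90% interval runs μ ± z·σ with z = 1.645.
Half-width = 140, so σ = 140/1.645 = 85.11.
μ is the interval midpoint, 230.00.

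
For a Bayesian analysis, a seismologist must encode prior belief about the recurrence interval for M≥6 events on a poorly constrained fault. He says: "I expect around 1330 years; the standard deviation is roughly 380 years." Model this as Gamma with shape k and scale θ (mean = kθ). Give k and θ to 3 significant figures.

k ≈ 12.2, θ ≈ 109

For Gamma(k, scale θ): mean = kθ, variance = kθ², so CV = 1/√k.
CV = SD/mean = 380/1330 = 0.2857, hence k = 1/CV² = 12.2.
Then θ = mean/k = 1330/12.2 = 109.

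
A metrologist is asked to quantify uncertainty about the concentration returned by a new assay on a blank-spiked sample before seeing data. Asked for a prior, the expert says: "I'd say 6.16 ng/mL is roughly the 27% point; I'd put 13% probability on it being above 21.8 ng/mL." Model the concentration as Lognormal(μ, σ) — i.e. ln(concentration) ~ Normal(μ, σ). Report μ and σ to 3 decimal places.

If T ~ Lognormal(μ,σ) then ln T ~ Normal(μ,σ), so the p-quantile of ln T is μ + z_p·σ.
ln(6.16) = 1.818 and ln(21.8) = 3.082; z_{0.27} = -0.6128, z_{0.87} = 1.126.
σ = (3.082 − 1.818)/(1.126 − (-0.6128)) = 0.727.
μ = 1.818 − (-0.6128)·0.727 = 2.263.

μ ≈ 2.263, σ ≈ 0.727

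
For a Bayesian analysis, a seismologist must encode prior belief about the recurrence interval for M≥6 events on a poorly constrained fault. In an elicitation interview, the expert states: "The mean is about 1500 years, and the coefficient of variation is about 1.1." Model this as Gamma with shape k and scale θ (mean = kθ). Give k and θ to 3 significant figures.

k ≈ 0.826, θ ≈ 1820

For Gamma(k, scale θ): mean = kθ, variance = kθ², so CV = 1/√k.
CV = 1.1, hence k = 1/CV² = 0.826.
Then θ = mean/k = 1500/0.826 = 1820.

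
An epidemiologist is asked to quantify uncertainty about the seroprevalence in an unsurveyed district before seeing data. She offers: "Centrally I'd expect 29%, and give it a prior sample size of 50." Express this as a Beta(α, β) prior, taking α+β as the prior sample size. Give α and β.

α = 14.5, β = 35.5

Under the effective-sample-size interpretation, Beta(α, β) has prior mean α/(α+β) and prior sample size α+β.
So α+β = 50 and α/(α+β) = 0.29, giving α = 0.29·50 = 14.5 and β = 50 − 14.5 = 35.5.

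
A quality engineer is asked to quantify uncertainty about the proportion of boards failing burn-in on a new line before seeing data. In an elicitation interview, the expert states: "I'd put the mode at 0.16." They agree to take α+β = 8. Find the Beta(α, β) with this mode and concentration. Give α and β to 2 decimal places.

For α,β > 1 the Beta mode is (α−1)/(α+β−2). With α+β = 8, the mode is (α−1)/6.
Set (α−1)/6 = 0.16 → α = 1 + 0.16·6 = 1.96.
β = 8 − α = 6.04.

α = 1.96, β = 6.04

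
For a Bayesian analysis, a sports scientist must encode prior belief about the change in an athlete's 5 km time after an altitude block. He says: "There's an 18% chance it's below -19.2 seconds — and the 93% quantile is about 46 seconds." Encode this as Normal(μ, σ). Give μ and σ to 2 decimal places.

μ = 5.76, σ = 27.27

The p-quantile of Normal(μ,σ) is μ + z_p·σ, with z_{0.18} = -0.9154 and z_{0.93} = 1.476.
Eliminate σ: μ = (z₂·x₁ − z₁·x₂)/(z₂ − z₁) = (1.476·-19.2 − (-0.9154)·46)/2.391 = 5.76.
Then σ = (x₂ − x₁)/(z₂ − z₁) = (46 − -19.2)/2.391 = 27.27.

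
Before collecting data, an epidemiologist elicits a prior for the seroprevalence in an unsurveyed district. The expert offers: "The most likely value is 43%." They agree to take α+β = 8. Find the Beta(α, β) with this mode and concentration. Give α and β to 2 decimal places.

For α,β > 1 the Beta mode is (α−1)/(α+β−2). With α+β = 8, the mode is (α−1)/6.
Set (α−1)/6 = 0.43 → α = 1 + 0.43·6 = 3.58.
β = 8 − α = 4.42.

α = 3.58, β = 4.42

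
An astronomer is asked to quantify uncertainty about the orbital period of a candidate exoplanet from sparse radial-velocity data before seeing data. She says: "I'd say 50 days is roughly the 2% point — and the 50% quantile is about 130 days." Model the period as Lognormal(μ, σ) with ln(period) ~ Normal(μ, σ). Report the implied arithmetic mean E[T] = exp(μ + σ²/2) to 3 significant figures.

E[T] ≈ 145 days

If T ~ Lognormal(μ,σ) then ln T ~ Normal(μ,σ), so the p-quantile of ln T is μ + z_p·σ.
ln(50) = 3.912 and ln(130) = 4.868; z_{0.02} = -2.054, z_{0.5} = 0.
σ = (4.868 − 3.912)/(0 − (-2.054)) = 0.465.
μ = 3.912 − (-2.054)·0.465 = 4.868.
E[T] = exp(μ + σ²/2) = exp(4.868 + 0.1082) = 145 days.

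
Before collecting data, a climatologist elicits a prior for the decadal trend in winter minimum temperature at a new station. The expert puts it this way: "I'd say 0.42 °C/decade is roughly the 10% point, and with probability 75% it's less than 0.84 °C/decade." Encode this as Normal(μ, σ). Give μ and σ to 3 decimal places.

For Normal(μ,σ), the p-quantile is μ + z_p·σ. Here z_{0.1} = -1.282, z_{0.75} = 0.6745.
So 0.42 = μ − 1.282σ and 0.84 = μ + 0.6745σ.
Subtracting: σ = (0.84 − 0.42)/(0.6745 − (-1.282)) = 0.215.
Then μ = 0.42 − (-1.282)·0.215 = 0.695.

μ = 0.695, σ = 0.215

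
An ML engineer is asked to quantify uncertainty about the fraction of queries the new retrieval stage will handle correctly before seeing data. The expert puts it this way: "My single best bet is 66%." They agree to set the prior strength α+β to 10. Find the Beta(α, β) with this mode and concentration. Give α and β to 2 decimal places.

α = 6.28, β = 3.72

For α,β > 1 the Beta mode is (α−1)/(α+β−2). With α+β = 10, the mode is (α−1)/8.
Set (α−1)/8 = 0.66 → α = 1 + 0.66·8 = 6.28.
β = 10 − α = 3.72.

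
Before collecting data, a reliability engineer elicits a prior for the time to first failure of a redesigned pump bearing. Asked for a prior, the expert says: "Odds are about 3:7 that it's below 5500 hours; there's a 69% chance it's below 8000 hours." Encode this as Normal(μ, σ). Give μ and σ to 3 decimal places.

For Normal(μ,σ), the p-quantile is μ + z_p·σ. Here z_{0.3} = -0.5244, z_{0.69} = 0.4959.
So 5500 = μ − 0.5244σ and 8000 = μ + 0.4959σ.
Subtracting: σ = (8000 − 5500)/(0.4959 − (-0.5244)) = 2450.378.
Then μ = 5500 − (-0.5244)·2450.378 = 6784.979.

μ = 6784.979, σ = 2450.378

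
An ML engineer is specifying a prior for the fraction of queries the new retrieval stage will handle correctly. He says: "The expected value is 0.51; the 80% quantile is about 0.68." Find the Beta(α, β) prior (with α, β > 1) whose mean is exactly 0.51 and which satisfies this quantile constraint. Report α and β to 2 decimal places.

α ≈ 3.19, β ≈ 3.06

With mean 0.51 fixed, write α = 0.51s, β = 0.49s where s = α+β.
Need P(θ < 0.68) = 0.8 under Beta(0.51s, 0.49s). Normal approximation: (q−m)/√(m(1−m)/s) ≈ z_{0.8} = 0.842, so s ≈ 0.51·0.49·(0.842)²/(0.68−0.51)² = 6.1.
At s = 6.1: P(θ<0.68) ≈ 0.797. Adjusting to match 0.8 gives s ≈ 6.25.
So α = 0.51·6.25 ≈ 3.19, β = 0.49·6.25 ≈ 3.06.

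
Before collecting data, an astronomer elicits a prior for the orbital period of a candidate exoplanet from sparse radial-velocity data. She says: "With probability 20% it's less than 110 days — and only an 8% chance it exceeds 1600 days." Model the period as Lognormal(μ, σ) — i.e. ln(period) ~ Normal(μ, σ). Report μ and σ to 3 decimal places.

If T ~ Lognormal(μ,σ) then ln T ~ Normal(μ,σ), so the p-quantile of ln T is μ + z_p·σ.
ln(110) = 4.7 and ln(1600) = 7.378; z_{0.2} = -0.8416, z_{0.92} = 1.405.
σ = (7.378 − 4.7)/(1.405 − (-0.8416)) = 1.192.
μ = 4.7 − (-0.8416)·1.192 = 5.703.

μ ≈ 5.703, σ ≈ 1.192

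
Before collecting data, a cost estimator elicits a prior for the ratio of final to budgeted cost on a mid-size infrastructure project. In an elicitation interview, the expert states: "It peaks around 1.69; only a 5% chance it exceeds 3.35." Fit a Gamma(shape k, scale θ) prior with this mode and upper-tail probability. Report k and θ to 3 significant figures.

k ≈ 6.92, θ ≈ 0.285

Gamma(k,θ) with k>1 has mode (k−1)θ, so θ = 1.69/(k−1).
Need P(X < 3.35) = 0.95 with θ tied to k this way. Start at k = 2, θ = 1.69: P(X<3.35) ≈ 0.589.
Too low — raise k to concentrate. Iterating converges to k ≈ 6.92.
Then θ = 1.69/(6.92−1) ≈ 0.285.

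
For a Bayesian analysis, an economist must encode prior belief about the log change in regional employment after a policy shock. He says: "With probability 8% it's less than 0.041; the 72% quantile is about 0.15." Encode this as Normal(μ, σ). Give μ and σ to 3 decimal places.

The p-quantile of Normal(μ,σ) is μ + z_p·σ, with z_{0.08} = -1.405 and z_{0.72} = 0.5828.
Eliminate σ: μ = (z₂·x₁ − z₁·x₂)/(z₂ − z₁) = (0.5828·0.041 − (-1.405)·0.15)/1.988 = 0.118.
Then σ = (x₂ − x₁)/(z₂ − z₁) = (0.15 − 0.041)/1.988 = 0.055.

μ = 0.118, σ = 0.055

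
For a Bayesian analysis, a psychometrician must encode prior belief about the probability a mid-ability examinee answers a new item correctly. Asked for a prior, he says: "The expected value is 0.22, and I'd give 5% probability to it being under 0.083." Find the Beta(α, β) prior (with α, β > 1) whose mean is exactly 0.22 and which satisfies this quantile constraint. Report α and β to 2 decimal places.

α ≈ 3.95, β ≈ 14.00

With mean 0.22 fixed, write α = 0.22s, β = 0.78s where s = α+β.
Need P(θ < 0.083) = 0.05 under Beta(0.22s, 0.78s). Normal approximation: (q−m)/√(m(1−m)/s) ≈ z_{0.05} = -1.64, so s ≈ 0.22·0.78·(-1.64)²/(0.083−0.22)² = 24.7.
At s = 24.7: P(θ<0.083) ≈ 0.024. Adjusting to match 0.05 gives s ≈ 17.95.
So α = 0.22·17.95 ≈ 3.95, β = 0.78·17.95 ≈ 14.00.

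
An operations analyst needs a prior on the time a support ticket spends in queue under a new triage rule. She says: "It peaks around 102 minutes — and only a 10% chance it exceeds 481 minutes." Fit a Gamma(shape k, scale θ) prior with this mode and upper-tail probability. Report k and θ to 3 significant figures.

Gamma(k,θ) with k>1 has mode (k−1)θ, so θ = 102/(k−1).
Need P(X < 481) = 0.9 with θ tied to k this way. Start at k = 2, θ = 102: P(X<481) ≈ 0.949.
Too high — lower k to spread out. Iterating converges to k ≈ 1.74.
Then θ = 102/(1.74−1) ≈ 137.

k ≈ 1.74, θ ≈ 137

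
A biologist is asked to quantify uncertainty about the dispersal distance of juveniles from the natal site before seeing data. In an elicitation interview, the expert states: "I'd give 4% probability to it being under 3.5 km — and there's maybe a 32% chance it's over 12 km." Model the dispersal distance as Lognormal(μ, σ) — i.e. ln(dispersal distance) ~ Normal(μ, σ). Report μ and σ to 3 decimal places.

μ ≈ 2.225, σ ≈ 0.555

If T ~ Lognormal(μ,σ) then ln T ~ Normal(μ,σ), so the p-quantile of ln T is μ + z_p·σ.
ln(3.5) = 1.253 and ln(12) = 2.485; z_{0.04} = -1.751, z_{0.68} = 0.4677.
σ = (2.485 − 1.253)/(0.4677 − (-1.751)) = 0.555.
μ = 1.253 − (-1.751)·0.555 = 2.225.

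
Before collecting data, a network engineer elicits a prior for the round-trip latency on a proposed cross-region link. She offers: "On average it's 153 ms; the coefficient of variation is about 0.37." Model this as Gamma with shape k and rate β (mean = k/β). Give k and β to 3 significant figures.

For Gamma(k, rate β): mean = k/β, variance = k/β², so CV = 1/√k.
CV = 0.37, hence k = 1/CV² = 7.3.
Then β = k/mean = 7.3/153 = 0.0477.

k ≈ 7.3, β ≈ 0.0477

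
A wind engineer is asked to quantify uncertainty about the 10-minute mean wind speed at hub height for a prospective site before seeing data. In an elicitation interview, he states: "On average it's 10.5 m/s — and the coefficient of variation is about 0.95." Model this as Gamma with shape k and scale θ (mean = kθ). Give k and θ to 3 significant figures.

k ≈ 1.11, θ ≈ 9.48

For Gamma(k, scale θ): mean = kθ, variance = kθ², so CV = 1/√k.
CV = 0.95, hence k = 1/CV² = 1.11.
Then θ = mean/k = 10.5/1.11 = 9.48.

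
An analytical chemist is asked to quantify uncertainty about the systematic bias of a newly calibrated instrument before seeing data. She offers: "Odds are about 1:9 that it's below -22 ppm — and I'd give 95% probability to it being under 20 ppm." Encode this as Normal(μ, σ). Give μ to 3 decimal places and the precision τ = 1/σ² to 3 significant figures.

μ = -3.607, τ = 0.00485

The p-quantile of Normal(μ,σ) is μ + z_p·σ, with z_{0.1} = -1.282 and z_{0.95} = 1.645.
Eliminate σ: μ = (z₂·x₁ − z₁·x₂)/(z₂ − z₁) = (1.645·-22 − (-1.282)·20)/2.926 = -3.607.
Then σ = (x₂ − x₁)/(z₂ − z₁) = (20 − -22)/2.926 = 14.352.
Precision τ = 1/σ² = 1/14.35² = 0.00485.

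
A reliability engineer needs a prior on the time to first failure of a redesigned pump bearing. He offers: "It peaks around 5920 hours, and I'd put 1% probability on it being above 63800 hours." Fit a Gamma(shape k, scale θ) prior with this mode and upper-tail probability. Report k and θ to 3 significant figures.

Gamma(k,θ) with k>1 has mode (k−1)θ, so θ = 5920/(k−1).
Need P(X < 63800) = 0.99 with θ tied to k this way. Start at k = 2, θ = 5920: P(X<63800) ≈ 1.000.
Too high — lower k to spread out. Iterating converges to k ≈ 1.53.
Then θ = 5920/(1.53−1) ≈ 11100.

k ≈ 1.53, θ ≈ 11100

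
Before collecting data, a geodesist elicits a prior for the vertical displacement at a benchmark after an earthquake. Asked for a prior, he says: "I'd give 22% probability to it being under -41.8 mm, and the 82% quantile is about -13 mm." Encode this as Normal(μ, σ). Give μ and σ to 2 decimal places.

The p-quantile of Normal(μ,σ) is μ + z_p·σ, with z_{0.22} = -0.7722 and z_{0.82} = 0.9154.
Eliminate σ: μ = (z₂·x₁ − z₁·x₂)/(z₂ − z₁) = (0.9154·-41.8 − (-0.7722)·-13)/1.688 = -28.62.
Then σ = (x₂ − x₁)/(z₂ − z₁) = (-13 − -41.8)/1.688 = 17.07.

μ = -28.62, σ = 17.07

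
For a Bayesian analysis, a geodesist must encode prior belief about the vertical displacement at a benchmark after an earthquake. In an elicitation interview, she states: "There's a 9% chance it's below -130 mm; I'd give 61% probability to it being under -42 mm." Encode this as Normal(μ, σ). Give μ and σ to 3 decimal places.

μ = -57.172, σ = 54.319

For Normal(μ,σ), the p-quantile is μ + z_p·σ. Here z_{0.09} = -1.341, z_{0.61} = 0.2793.
So -130 = μ − 1.341σ and -42 = μ + 0.2793σ.
Subtracting: σ = (-42 − -130)/(0.2793 − (-1.341)) = 54.319.
Then μ = -130 − (-1.341)·54.319 = -57.172.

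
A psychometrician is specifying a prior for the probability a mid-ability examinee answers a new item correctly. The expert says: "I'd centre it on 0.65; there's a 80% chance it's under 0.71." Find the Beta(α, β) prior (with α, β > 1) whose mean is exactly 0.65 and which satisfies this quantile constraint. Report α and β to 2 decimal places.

With mean 0.65 fixed, write α = 0.65s, β = 0.35s where s = α+β.
Need P(θ < 0.71) = 0.8 under Beta(0.65s, 0.35s). Normal approximation: (q−m)/√(m(1−m)/s) ≈ z_{0.8} = 0.842, so s ≈ 0.65·0.35·(0.842)²/(0.71−0.65)² = 44.8.
At s = 44.8: P(θ<0.71) ≈ 0.797. Adjusting to match 0.8 gives s ≈ 45.70.
So α = 0.65·45.70 ≈ 29.71, β = 0.35·45.70 ≈ 16.00.

α ≈ 29.71, β ≈ 16.00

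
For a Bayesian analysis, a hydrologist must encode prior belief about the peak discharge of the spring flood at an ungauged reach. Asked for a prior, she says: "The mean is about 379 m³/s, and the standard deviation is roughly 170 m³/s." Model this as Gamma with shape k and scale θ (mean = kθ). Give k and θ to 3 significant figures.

k ≈ 4.97, θ ≈ 76.3

For Gamma(k, scale θ): mean = kθ, variance = kθ², so CV = 1/√k.
CV = SD/mean = 170/379 = 0.4485, hence k = 1/CV² = 4.97.
Then θ = mean/k = 379/4.97 = 76.3.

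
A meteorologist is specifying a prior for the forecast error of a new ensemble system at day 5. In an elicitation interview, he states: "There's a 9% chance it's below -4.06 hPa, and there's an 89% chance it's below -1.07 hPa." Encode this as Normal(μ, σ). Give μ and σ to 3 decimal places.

The p-quantile of Normal(μ,σ) is μ + z_p·σ, with z_{0.09} = -1.341 and z_{0.89} = 1.227.
Eliminate σ: μ = (z₂·x₁ − z₁·x₂)/(z₂ − z₁) = (1.227·-4.06 − (-1.341)·-1.07)/2.567 = -2.498.
Then σ = (x₂ − x₁)/(z₂ − z₁) = (-1.07 − -4.06)/2.567 = 1.165.

μ = -2.498, σ = 1.165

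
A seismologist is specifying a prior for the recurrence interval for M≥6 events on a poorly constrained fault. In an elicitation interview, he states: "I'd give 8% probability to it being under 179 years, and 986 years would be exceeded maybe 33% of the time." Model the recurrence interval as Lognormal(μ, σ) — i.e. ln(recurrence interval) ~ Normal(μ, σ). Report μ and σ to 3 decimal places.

If T ~ Lognormal(μ,σ) then ln T ~ Normal(μ,σ), so the p-quantile of ln T is μ + z_p·σ.
ln(179) = 5.187 and ln(986) = 6.894; z_{0.08} = -1.405, z_{0.67} = 0.4399.
σ = (6.894 − 5.187)/(0.4399 − (-1.405)) = 0.925.
μ = 5.187 − (-1.405)·0.925 = 6.487.

μ ≈ 6.487, σ ≈ 0.925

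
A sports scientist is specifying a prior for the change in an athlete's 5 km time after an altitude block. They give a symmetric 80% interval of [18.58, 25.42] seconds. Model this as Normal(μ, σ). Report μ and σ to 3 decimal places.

μ = 22.000, σ = 2.669

A symmetric 80% interval runs μ ± z·σ with z = 1.282.
Half-width = 3.42, so σ = 3.42/1.282 = 2.669.
μ is the interval midpoint, 22.000.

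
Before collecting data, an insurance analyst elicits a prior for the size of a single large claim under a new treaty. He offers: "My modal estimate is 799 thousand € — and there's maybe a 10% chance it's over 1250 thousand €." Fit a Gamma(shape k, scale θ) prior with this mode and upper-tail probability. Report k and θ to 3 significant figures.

k ≈ 10.3, θ ≈ 85.5

Gamma(k,θ) with k>1 has mode (k−1)θ, so θ = 799/(k−1).
Need P(X < 1250) = 0.9 with θ tied to k this way. Start at k = 2, θ = 799: P(X<1250) ≈ 0.464.
Too low — raise k to concentrate. Iterating converges to k ≈ 10.3.
Then θ = 799/(10.3−1) ≈ 85.5.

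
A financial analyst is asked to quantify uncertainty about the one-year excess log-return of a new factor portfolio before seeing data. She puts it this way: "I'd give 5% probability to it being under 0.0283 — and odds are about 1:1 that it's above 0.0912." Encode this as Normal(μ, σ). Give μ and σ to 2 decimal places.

μ = 0.09, σ = 0.04

For Normal(μ,σ), the p-quantile is μ + z_p·σ. Here z_{0.05} = -1.645, z_{0.5} = 0.
So 0.0283 = μ − 1.645σ and 0.0912 = μ + 0σ.
Subtracting: σ = (0.0912 − 0.0283)/(0 − (-1.645)) = 0.04.
Then μ = 0.0283 − (-1.645)·0.04 = 0.09.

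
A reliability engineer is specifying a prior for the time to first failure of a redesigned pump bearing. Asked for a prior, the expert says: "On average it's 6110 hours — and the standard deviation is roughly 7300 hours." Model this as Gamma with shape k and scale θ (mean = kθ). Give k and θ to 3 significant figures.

k ≈ 0.701, θ ≈ 8720

For Gamma(k, scale θ): mean = kθ, variance = kθ², so CV = 1/√k.
CV = SD/mean = 7300/6110 = 1.195, hence k = 1/CV² = 0.701.
Then θ = mean/k = 6110/0.701 = 8720.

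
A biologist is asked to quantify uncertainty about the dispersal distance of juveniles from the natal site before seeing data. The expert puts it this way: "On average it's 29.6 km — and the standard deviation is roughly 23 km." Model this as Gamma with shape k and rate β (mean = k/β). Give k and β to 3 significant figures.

k ≈ 1.66, β ≈ 0.056

For Gamma(k, rate β): mean = k/β, variance = k/β², so CV = 1/√k.
CV = SD/mean = 23/29.6 = 0.777, hence k = 1/CV² = 1.66.
Then β = k/mean = 1.66/29.6 = 0.056.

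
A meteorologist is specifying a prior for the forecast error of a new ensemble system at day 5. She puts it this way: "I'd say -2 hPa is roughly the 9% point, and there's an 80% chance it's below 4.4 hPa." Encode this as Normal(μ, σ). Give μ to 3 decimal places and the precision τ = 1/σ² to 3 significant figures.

μ = 1.932, τ = 0.116

The p-quantile of Normal(μ,σ) is μ + z_p·σ, with z_{0.09} = -1.341 and z_{0.8} = 0.8416.
Eliminate σ: μ = (z₂·x₁ − z₁·x₂)/(z₂ − z₁) = (0.8416·-2 − (-1.341)·4.4)/2.182 = 1.932.
Then σ = (x₂ − x₁)/(z₂ − z₁) = (4.4 − -2)/2.182 = 2.933.
Precision τ = 1/σ² = 1/2.933² = 0.116.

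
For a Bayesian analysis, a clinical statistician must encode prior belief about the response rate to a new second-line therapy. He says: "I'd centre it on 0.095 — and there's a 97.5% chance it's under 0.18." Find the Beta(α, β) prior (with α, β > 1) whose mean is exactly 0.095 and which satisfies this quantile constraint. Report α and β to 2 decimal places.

α ≈ 5.73, β ≈ 54.54

With mean 0.095 fixed, write α = 0.095s, β = 0.905s where s = α+β.
Need P(θ < 0.18) = 0.975 under Beta(0.095s, 0.905s). Normal approximation: (q−m)/√(m(1−m)/s) ≈ z_{0.975} = 1.96, so s ≈ 0.095·0.905·(1.96)²/(0.18−0.095)² = 45.7.
At s = 45.7: P(θ<0.18) ≈ 0.959. Adjusting to match 0.975 gives s ≈ 60.27.
So α = 0.095·60.27 ≈ 5.73, β = 0.905·60.27 ≈ 54.54.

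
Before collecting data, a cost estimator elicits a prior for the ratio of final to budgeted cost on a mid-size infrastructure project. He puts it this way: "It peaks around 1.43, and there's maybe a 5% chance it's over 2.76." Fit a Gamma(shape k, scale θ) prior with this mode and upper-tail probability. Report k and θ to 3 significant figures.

k ≈ 7.42, θ ≈ 0.223

Gamma(k,θ) with k>1 has mode (k−1)θ, so θ = 1.43/(k−1).
Need P(X < 2.76) = 0.95 with θ tied to k this way. Start at k = 2, θ = 1.43: P(X<2.76) ≈ 0.575.
Too low — raise k to concentrate. Iterating converges to k ≈ 7.42.
Then θ = 1.43/(7.42−1) ≈ 0.223.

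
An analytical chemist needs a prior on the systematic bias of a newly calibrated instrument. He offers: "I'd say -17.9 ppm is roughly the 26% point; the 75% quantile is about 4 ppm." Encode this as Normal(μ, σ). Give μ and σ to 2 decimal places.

μ = -7.21, σ = 16.62

The p-quantile of Normal(μ,σ) is μ + z_p·σ, with z_{0.26} = -0.6433 and z_{0.75} = 0.6745.
Eliminate σ: μ = (z₂·x₁ − z₁·x₂)/(z₂ − z₁) = (0.6745·-17.9 − (-0.6433)·4)/1.318 = -7.21.
Then σ = (x₂ − x₁)/(z₂ − z₁) = (4 − -17.9)/1.318 = 16.62.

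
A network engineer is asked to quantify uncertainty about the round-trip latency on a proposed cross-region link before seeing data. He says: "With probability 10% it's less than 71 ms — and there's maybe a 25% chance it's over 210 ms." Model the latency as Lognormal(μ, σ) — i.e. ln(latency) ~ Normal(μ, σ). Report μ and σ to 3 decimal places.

μ ≈ 4.973, σ ≈ 0.554

If T ~ Lognormal(μ,σ) then ln T ~ Normal(μ,σ), so the p-quantile of ln T is μ + z_p·σ.
ln(71) = 4.263 and ln(210) = 5.347; z_{0.1} = -1.282, z_{0.75} = 0.6745.
σ = (5.347 − 4.263)/(0.6745 − (-1.282)) = 0.554.
μ = 4.263 − (-1.282)·0.554 = 4.973.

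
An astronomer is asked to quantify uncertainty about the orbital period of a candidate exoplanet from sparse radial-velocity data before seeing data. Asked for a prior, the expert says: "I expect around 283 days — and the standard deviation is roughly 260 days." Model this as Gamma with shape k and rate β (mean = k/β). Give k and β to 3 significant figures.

k ≈ 1.18, β ≈ 0.00419

For Gamma(k, rate β): mean = k/β, variance = k/β², so CV = 1/√k.
CV = SD/mean = 260/283 = 0.9187, hence k = 1/CV² = 1.18.
Then β = k/mean = 1.18/283 = 0.00419.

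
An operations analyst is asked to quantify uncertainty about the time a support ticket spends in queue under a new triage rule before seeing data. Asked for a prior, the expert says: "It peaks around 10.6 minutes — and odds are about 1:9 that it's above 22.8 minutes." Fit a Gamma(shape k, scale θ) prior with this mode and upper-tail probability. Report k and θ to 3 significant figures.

k ≈ 4.28, θ ≈ 3.24

Gamma(k,θ) with k>1 has mode (k−1)θ, so θ = 10.6/(k−1).
Need P(X < 22.8) = 0.9 with θ tied to k this way. Start at k = 2, θ = 10.6: P(X<22.8) ≈ 0.633.
Too low — raise k to concentrate. Iterating converges to k ≈ 4.28.
Then θ = 10.6/(4.28−1) ≈ 3.24.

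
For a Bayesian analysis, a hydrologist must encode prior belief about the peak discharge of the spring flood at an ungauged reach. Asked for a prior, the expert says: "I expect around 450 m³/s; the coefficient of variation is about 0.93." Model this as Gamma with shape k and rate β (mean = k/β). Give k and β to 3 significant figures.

k ≈ 1.16, β ≈ 0.00257

For Gamma(k, rate β): mean = k/β, variance = k/β², so CV = 1/√k.
CV = 0.93, hence k = 1/CV² = 1.16.
Then β = k/mean = 1.16/450 = 0.00257.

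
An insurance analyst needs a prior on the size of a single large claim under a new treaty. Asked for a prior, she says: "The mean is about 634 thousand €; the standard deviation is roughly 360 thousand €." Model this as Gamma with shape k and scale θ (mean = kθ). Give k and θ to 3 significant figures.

k ≈ 3.1, θ ≈ 204

For Gamma(k, scale θ): mean = kθ, variance = kθ², so CV = 1/√k.
CV = SD/mean = 360/634 = 0.5678, hence k = 1/CV² = 3.1.
Then θ = mean/k = 634/3.1 = 204.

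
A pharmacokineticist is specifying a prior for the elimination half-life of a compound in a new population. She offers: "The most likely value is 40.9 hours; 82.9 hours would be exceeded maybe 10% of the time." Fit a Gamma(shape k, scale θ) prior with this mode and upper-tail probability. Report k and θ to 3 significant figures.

k ≈ 4.84, θ ≈ 10.6

Gamma(k,θ) with k>1 has mode (k−1)θ, so θ = 40.9/(k−1).
Need P(X < 82.9) = 0.9 with θ tied to k this way. Start at k = 2, θ = 40.9: P(X<82.9) ≈ 0.601.
Too low — raise k to concentrate. Iterating converges to k ≈ 4.84.
Then θ = 40.9/(4.84−1) ≈ 10.6.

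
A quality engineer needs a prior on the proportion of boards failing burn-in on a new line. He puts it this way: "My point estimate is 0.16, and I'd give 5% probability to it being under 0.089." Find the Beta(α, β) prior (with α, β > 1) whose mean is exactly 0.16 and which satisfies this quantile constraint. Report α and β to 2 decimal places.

α ≈ 9.38, β ≈ 49.26

With mean 0.16 fixed, write α = 0.16s, β = 0.84s where s = α+β.
Need P(θ < 0.089) = 0.05 under Beta(0.16s, 0.84s). Normal approximation: (q−m)/√(m(1−m)/s) ≈ z_{0.05} = -1.64, so s ≈ 0.16·0.84·(-1.64)²/(0.089−0.16)² = 72.1.
At s = 72.1: P(θ<0.089) ≈ 0.033. Adjusting to match 0.05 gives s ≈ 58.64.
So α = 0.16·58.64 ≈ 9.38, β = 0.84·58.64 ≈ 49.26.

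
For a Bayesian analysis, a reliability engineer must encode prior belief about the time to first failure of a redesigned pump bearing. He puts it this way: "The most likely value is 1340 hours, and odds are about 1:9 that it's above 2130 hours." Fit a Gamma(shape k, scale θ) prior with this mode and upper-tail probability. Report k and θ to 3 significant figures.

k ≈ 9.74, θ ≈ 153

Gamma(k,θ) with k>1 has mode (k−1)θ, so θ = 1340/(k−1).
Need P(X < 2130) = 0.9 with θ tied to k this way. Start at k = 2, θ = 1340: P(X<2130) ≈ 0.472.
Too low — raise k to concentrate. Iterating converges to k ≈ 9.74.
Then θ = 1340/(9.74−1) ≈ 153.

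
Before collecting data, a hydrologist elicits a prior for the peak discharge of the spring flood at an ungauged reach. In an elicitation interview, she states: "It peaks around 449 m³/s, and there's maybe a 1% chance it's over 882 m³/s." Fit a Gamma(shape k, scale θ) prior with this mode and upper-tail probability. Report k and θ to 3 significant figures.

k ≈ 11.8, θ ≈ 41.5

Gamma(k,θ) with k>1 has mode (k−1)θ, so θ = 449/(k−1).
Need P(X < 882) = 0.99 with θ tied to k this way. Start at k = 2, θ = 449: P(X<882) ≈ 0.584.
Too low — raise k to concentrate. Iterating converges to k ≈ 11.8.
Then θ = 449/(11.8−1) ≈ 41.5.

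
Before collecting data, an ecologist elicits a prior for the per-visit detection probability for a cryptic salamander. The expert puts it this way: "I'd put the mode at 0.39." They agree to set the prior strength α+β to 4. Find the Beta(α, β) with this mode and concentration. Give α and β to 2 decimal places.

For α,β > 1 the Beta mode is (α−1)/(α+β−2). With α+β = 4, the mode is (α−1)/2.
Set (α−1)/2 = 0.39 → α = 1 + 0.39·2 = 1.78.
β = 4 − α = 2.22.

α = 1.78, β = 2.22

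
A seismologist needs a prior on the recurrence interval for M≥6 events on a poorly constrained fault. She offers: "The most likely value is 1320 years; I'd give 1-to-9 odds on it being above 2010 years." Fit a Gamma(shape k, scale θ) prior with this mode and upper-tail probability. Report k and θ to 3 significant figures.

Gamma(k,θ) with k>1 has mode (k−1)θ, so θ = 1320/(k−1).
Need P(X < 2010) = 0.9 with θ tied to k this way. Start at k = 2, θ = 1320: P(X<2010) ≈ 0.450.
Too low — raise k to concentrate. Iterating converges to k ≈ 11.5.
Then θ = 1320/(11.5−1) ≈ 125.

k ≈ 11.5, θ ≈ 125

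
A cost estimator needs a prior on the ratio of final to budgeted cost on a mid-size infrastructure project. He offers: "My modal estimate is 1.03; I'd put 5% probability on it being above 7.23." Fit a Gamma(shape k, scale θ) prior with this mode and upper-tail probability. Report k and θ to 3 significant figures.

k ≈ 1.58, θ ≈ 1.79

Gamma(k,θ) with k>1 has mode (k−1)θ, so θ = 1.03/(k−1).
Need P(X < 7.23) = 0.95 with θ tied to k this way. Start at k = 2, θ = 1.03: P(X<7.23) ≈ 0.993.
Too high — lower k to spread out. Iterating converges to k ≈ 1.58.
Then θ = 1.03/(1.58−1) ≈ 1.79.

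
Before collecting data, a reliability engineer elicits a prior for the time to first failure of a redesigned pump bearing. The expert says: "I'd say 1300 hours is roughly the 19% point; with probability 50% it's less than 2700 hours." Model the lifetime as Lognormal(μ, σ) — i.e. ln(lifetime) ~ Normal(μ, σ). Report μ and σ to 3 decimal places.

If T ~ Lognormal(μ,σ) then ln T ~ Normal(μ,σ), so the p-quantile of ln T is μ + z_p·σ.
ln(1300) = 7.17 and ln(2700) = 7.901; z_{0.19} = -0.8779, z_{0.5} = 0.
σ = (7.901 − 7.17)/(0 − (-0.8779)) = 0.833.
μ = 7.17 − (-0.8779)·0.833 = 7.901.

μ ≈ 7.901, σ ≈ 0.833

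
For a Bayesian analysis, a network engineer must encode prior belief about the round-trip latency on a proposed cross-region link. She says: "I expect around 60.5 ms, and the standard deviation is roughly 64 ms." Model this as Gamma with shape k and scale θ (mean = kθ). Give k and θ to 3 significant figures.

k ≈ 0.894, θ ≈ 67.7

For Gamma(k, scale θ): mean = kθ, variance = kθ², so CV = 1/√k.
CV = SD/mean = 64/60.5 = 1.058, hence k = 1/CV² = 0.894.
Then θ = mean/k = 60.5/0.894 = 67.7.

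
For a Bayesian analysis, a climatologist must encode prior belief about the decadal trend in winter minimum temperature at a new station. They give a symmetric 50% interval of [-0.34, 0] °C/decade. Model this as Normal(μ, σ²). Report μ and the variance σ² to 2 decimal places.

μ = -0.17, σ² = 0.06

A symmetric 50% interval runs μ ± z·σ with z = 0.6745.
Half-width = 0.17, so σ = 0.17/0.6745 = 0.252 and σ² = 0.06.
μ is the interval midpoint, -0.17.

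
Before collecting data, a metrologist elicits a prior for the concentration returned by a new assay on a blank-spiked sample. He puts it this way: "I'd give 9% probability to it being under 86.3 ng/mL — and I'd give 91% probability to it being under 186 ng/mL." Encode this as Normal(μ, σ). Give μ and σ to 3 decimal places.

μ = 136.150, σ = 37.181

For Normal(μ,σ), the p-quantile is μ + z_p·σ. Here z_{0.09} = -1.341, z_{0.91} = 1.341.
So 86.3 = μ − 1.341σ and 186 = μ + 1.341σ.
Subtracting: σ = (186 − 86.3)/(1.341 − (-1.341)) = 37.181.
Then μ = 86.3 − (-1.341)·37.181 = 136.150.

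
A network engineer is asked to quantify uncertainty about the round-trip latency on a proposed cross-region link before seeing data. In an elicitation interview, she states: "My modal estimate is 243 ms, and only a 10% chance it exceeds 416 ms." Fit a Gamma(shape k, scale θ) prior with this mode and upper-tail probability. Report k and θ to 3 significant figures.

Gamma(k,θ) with k>1 has mode (k−1)θ, so θ = 243/(k−1).
Need P(X < 416) = 0.9 with θ tied to k this way. Start at k = 2, θ = 243: P(X<416) ≈ 0.510.
Too low — raise k to concentrate. Iterating converges to k ≈ 7.55.
Then θ = 243/(7.55−1) ≈ 37.1.

k ≈ 7.55, θ ≈ 37.1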